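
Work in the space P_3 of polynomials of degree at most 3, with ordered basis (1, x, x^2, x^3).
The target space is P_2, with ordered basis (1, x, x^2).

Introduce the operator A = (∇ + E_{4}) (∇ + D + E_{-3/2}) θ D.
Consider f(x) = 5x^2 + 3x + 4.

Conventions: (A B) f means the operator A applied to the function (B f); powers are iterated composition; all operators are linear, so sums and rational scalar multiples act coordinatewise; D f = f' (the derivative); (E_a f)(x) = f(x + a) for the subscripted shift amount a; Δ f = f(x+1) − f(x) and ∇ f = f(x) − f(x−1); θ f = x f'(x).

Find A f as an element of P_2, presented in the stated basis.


D f = 10x + 3
θ D f = 10x
∇ (θ D) f = 10
D (θ D) f = 10
E_{-3/2} (θ D) f = 10x - 15
(∇ + D + E_{-3/2}) (θ D) f = 10x + 5
∇ (∇ + D + E_{-3/2}) (θ D) f = 10
E_{4} (∇ + D + E_{-3/2}) (θ D) f = 10x + 45
(∇ + E_{4}) (∇ + D + E_{-3/2}) (θ D) f = 10x + 55

the result is g(x) = 10x + 55


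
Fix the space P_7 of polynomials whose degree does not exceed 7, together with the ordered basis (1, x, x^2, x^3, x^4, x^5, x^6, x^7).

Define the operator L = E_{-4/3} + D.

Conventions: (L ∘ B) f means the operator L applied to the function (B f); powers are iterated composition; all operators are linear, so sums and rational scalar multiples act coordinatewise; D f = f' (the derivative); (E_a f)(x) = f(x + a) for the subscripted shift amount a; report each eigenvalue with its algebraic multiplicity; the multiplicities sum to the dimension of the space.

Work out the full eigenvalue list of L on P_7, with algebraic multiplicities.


image of 1: 1
image of x: x - 1/3
image of x^2: x^2 - (2/3)x + 16/9
image of x^3: x^3 - x^2 + (16/3)x - 64/27
image of x^4: x^4 - (4/3)x^3 + (32/3)x^2 - (256/27)x + 256/81
image of x^5: x^5 - (5/3)x^4 + (160/9)x^3 - (640/27)x^2 + (1280/81)x - 1024/243
image of x^6: x^6 - 2x^5 + (80/3)x^4 - (1280/27)x^3 + (1280/27)x^2 - (2048/81)x + 4096/729
image of x^7: x^7 - (7/3)x^6 + (112/3)x^5 - (2240/27)x^4 + (8960/81)x^3 - (7168/81)x^2 + (28672/729)x - 16384/2187
the matrix is upper triangular; its diagonal is (1, 1, 1, 1, 1, 1, 1, 1)
for a triangular matrix the eigenvalues are the diagonal entries, with algebraic multiplicity their repetition count

λ = 1 (multiplicity 8)


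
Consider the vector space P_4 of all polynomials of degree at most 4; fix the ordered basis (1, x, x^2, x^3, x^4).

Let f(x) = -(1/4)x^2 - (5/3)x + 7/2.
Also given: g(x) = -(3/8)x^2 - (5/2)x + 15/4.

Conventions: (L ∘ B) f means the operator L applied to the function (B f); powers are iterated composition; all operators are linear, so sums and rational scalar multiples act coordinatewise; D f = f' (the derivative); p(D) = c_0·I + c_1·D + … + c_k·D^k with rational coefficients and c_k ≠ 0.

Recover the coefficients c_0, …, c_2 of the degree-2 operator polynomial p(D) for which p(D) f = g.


p(D) = (3/2)·I + 3·D^2, i.e. c_0 = 3/2, c_1 = 0, c_2 = 3

D^0 f = -(1/4)x^2 - (5/3)x + 7/2
D^1 f = -(1/2)x - 5/3
D^2 f = -1/2
matching coefficients of g against c_0 f + c_1 Df + … from the top degree down determines the c_i
solution: c_0 = 3/2, c_1 = 0, c_2 = 3


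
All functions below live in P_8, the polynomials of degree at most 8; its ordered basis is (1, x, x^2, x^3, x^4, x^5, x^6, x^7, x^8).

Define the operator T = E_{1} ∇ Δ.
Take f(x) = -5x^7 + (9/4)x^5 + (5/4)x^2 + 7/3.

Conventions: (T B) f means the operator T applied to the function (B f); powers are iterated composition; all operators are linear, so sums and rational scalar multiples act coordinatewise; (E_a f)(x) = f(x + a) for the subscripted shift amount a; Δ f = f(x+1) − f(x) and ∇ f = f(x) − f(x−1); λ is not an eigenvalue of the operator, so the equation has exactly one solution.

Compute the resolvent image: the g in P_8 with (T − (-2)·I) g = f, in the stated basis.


write g with unknown coordinates in the stated basis and equate coefficients in (T − (-2)·I) g = f
solving from the highest basis element down gives g = -(5/2)x^7 + (429/8)x^5 + (525/2)x^4 + (305/4)x^3 - (19165/8)x^2 - (37705/8)x - 949/3
check: T g = -105x^5 - 525x^4 - (305/2)x^3 + (9585/2)x^2 + (37705/4)x + 635
so T g − (-2)·g = -5x^7 + (9/4)x^5 + (5/4)x^2 + 7/3 = f ✓

g(x) = -(5/2)x^7 + (429/8)x^5 + (525/2)x^4 + (305/4)x^3 - (19165/8)x^2 - (37705/8)x - 949/3


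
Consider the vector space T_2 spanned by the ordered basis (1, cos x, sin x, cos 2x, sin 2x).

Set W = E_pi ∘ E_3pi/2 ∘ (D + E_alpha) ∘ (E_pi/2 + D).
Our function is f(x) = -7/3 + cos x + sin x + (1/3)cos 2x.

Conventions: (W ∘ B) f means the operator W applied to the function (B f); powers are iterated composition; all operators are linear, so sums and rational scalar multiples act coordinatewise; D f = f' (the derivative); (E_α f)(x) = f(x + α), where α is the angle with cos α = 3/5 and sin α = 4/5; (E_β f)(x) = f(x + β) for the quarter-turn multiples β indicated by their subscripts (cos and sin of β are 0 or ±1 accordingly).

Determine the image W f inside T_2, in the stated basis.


the result is g(x) = -7/3 - (24/5)cos x + (12/5)sin x + (47/25)cos 2x - (88/75)sin 2x

E_pi/2 f = -7/3 + cos x - sin x - (1/3)cos 2x
D f = cos x - sin x - (2/3)sin 2x
(E_pi/2 + D) f = -7/3 + 2cos x - 2sin x - (1/3)cos 2x - (2/3)sin 2x
D (E_pi/2 + D) f = -2cos x - 2sin x - (4/3)cos 2x + (2/3)sin 2x
E_alpha (E_pi/2 + D) f = -7/3 - (2/5)cos x - (14/5)sin x - (41/75)cos 2x + (38/75)sin 2x
(D + E_alpha) (E_pi/2 + D) f = -7/3 - (12/5)cos x - (24/5)sin x - (47/25)cos 2x + (88/75)sin 2x
E_3pi/2 ((D + E_alpha) ∘ (E_pi/2 + D)) f = -7/3 + (24/5)cos x - (12/5)sin x + (47/25)cos 2x - (88/75)sin 2x
E_pi E_3pi/2 ((D + E_alpha) ∘ (E_pi/2 + D)) f = -7/3 - (24/5)cos x + (12/5)sin x + (47/25)cos 2x - (88/75)sin 2x


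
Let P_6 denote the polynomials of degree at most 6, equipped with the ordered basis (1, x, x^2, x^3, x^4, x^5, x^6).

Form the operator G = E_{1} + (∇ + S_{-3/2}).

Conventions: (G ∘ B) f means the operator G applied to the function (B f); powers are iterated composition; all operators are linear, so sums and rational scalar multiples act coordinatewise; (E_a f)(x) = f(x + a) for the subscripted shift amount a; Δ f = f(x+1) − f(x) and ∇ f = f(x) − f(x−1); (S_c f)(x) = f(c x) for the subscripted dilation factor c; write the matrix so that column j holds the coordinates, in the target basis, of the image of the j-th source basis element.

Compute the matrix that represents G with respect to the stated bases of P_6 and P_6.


image of 1: 2
image of x: -(1/2)x + 2
image of x^2: (13/4)x^2 + 4x
image of x^3: -(19/8)x^3 + 6x^2 + 2
image of x^4: (97/16)x^4 + 8x^3 + 8x
image of x^5: -(211/32)x^5 + 10x^4 + 20x^2 + 2
image of x^6: (793/64)x^6 + 12x^5 + 40x^3 + 12x
each image's coordinates form column j of the matrix

the matrix is [[2, 2, 0, 2, 0, 2, 0]; [0, -1/2, 4, 0, 8, 0, 12]; [0, 0, 13/4, 6, 0, 20, 0]; [0, 0, 0, -19/8, 8, 0, 40]; [0, 0, 0, 0, 97/16, 10, 0]; [0, 0, 0, 0, 0, -211/32, 12]; [0, 0, 0, 0, 0, 0, 793/64]] (rows listed top to bottom)


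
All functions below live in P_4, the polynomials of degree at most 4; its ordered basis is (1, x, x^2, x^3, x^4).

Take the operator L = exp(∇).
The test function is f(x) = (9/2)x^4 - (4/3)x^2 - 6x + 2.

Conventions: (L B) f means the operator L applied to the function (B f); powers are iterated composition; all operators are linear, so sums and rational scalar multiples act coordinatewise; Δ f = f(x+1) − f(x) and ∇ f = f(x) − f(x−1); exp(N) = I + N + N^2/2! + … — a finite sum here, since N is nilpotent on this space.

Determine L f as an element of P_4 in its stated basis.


order-1 term: 18x^3 - 27x^2 + (46/3)x - 55/6
order-2 term: 27x^2 - 54x + 181/6
order-3 term: 18x - 27
order-4 term: 9/2
the series for exp(∇) f terminates at order 4
exp(∇) f = (9/2)x^4 + 18x^3 - (4/3)x^2 - (80/3)x + 1/2

the image equals g(x) = (9/2)x^4 + 18x^3 - (4/3)x^2 - (80/3)x + 1/2


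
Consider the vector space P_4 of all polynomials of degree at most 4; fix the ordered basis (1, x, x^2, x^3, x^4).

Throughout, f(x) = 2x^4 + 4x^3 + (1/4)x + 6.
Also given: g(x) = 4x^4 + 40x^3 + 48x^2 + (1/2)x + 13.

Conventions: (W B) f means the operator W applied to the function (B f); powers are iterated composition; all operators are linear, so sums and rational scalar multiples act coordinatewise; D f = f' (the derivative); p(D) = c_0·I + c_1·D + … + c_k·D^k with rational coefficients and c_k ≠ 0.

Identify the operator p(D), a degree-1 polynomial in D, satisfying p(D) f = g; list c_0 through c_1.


p(D) = 2·I + 4·D, i.e. c_0 = 2, c_1 = 4

D^0 f = 2x^4 + 4x^3 + (1/4)x + 6
D^1 f = 8x^3 + 12x^2 + 1/4
matching coefficients of g against c_0 f + c_1 Df + … from the top degree down determines the c_i
solution: c_0 = 2, c_1 = 4


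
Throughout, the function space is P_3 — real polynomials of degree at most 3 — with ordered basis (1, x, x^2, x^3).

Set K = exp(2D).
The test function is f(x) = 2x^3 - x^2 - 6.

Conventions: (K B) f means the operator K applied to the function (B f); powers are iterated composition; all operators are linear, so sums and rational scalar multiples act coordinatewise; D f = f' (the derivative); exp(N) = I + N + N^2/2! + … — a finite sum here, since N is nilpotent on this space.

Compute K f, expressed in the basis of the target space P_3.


order-1 term: 12x^2 - 4x
order-2 term: 24x - 4
order-3 term: 16
the series for exp(2D) f terminates at order 3
exp(2D) f = 2x^3 + 11x^2 + 20x + 6

g(x) = 2x^3 + 11x^2 + 20x + 6


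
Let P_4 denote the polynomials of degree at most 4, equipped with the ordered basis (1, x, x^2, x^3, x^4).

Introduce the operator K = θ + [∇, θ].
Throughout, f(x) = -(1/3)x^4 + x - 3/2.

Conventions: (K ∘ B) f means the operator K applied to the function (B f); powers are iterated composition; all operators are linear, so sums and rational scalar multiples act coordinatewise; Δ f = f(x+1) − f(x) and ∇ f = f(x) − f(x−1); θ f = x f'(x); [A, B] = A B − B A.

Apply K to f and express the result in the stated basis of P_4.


θ f = -(4/3)x^4 + x
θ f = -(4/3)x^4 + x
∇ θ f = -(16/3)x^3 + 8x^2 - (16/3)x + 7/3
∇ f = -(4/3)x^3 + 2x^2 - (4/3)x + 4/3
θ ∇ f = -4x^3 + 4x^2 - (4/3)x
[∇, θ] f = -(4/3)x^3 + 4x^2 - 4x + 7/3
(θ + [∇, θ]) f = -(4/3)x^4 - (4/3)x^3 + 4x^2 - 3x + 7/3

the result is g(x) = -(4/3)x^4 - (4/3)x^3 + 4x^2 - 3x + 7/3


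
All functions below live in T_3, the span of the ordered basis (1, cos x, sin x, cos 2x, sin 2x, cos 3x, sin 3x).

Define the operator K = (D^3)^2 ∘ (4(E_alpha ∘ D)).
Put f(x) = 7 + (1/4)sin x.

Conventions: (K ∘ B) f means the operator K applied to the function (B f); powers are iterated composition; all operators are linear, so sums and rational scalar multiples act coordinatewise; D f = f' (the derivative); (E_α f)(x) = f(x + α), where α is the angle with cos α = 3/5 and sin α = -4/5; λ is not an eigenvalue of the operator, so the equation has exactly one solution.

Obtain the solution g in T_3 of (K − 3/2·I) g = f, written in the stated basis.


write g with unknown coordinates in the stated basis and equate coefficients in (K − 3/2·I) g = f
solving from the highest basis element down gives g = -14/3 + (12/557)cos x - (47/1114)sin x
check: K g = (18/557)cos x + (104/557)sin x
so K g − 3/2·g = 7 + (1/4)sin x = f ✓

g(x) = -14/3 + (12/557)cos x - (47/1114)sin x


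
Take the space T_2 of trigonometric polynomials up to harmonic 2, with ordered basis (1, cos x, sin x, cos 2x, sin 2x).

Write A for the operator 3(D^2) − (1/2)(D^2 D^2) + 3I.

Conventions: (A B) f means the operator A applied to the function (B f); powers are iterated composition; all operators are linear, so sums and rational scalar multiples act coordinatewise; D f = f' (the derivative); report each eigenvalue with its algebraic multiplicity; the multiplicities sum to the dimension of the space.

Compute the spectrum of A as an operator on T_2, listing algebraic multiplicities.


image of 1: 3
image of cos x: -(1/2)cos x
image of sin x: -(1/2)sin x
image of cos 2x: -17cos 2x
image of sin 2x: -17sin 2x
the matrix is diagonal; its diagonal is (3, -1/2, -1/2, -17, -17)
for a triangular matrix the eigenvalues are the diagonal entries, with algebraic multiplicity their repetition count

λ = -17 (multiplicity 2), λ = -1/2 (multiplicity 2), λ = 3 (multiplicity 1)


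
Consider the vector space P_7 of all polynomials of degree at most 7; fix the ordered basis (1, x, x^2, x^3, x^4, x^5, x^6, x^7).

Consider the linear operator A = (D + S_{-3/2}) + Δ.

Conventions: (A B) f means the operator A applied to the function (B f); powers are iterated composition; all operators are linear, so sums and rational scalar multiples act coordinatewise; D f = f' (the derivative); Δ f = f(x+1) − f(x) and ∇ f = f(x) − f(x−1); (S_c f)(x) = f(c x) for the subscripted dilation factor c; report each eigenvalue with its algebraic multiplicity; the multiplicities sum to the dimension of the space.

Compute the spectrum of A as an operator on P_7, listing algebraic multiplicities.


image of 1: 1
image of x: -(3/2)x + 2
image of x^2: (9/4)x^2 + 4x + 1
image of x^3: -(27/8)x^3 + 6x^2 + 3x + 1
image of x^4: (81/16)x^4 + 8x^3 + 6x^2 + 4x + 1
image of x^5: -(243/32)x^5 + 10x^4 + 10x^3 + 10x^2 + 5x + 1
image of x^6: (729/64)x^6 + 12x^5 + 15x^4 + 20x^3 + 15x^2 + 6x + 1
image of x^7: -(2187/128)x^7 + 14x^6 + 21x^5 + 35x^4 + 35x^3 + 21x^2 + 7x + 1
the matrix is upper triangular; its diagonal is (1, -3/2, 9/4, -27/8, 81/16, -243/32, 729/64, -2187/128)
for a triangular matrix the eigenvalues are the diagonal entries, with algebraic multiplicity their repetition count

λ = -2187/128 (multiplicity 1), λ = -243/32 (multiplicity 1), λ = -27/8 (multiplicity 1), λ = -3/2 (multiplicity 1), λ = 1 (multiplicity 1), λ = 9/4 (multiplicity 1), λ = 81/16 (multiplicity 1), λ = 729/64 (multiplicity 1)


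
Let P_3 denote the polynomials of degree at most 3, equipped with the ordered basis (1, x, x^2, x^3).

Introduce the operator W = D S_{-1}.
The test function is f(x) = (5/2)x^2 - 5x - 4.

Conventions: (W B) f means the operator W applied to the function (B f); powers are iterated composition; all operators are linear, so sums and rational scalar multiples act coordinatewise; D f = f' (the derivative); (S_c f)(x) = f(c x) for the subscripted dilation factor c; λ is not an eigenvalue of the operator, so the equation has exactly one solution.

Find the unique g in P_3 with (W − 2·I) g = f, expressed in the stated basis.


write g with unknown coordinates in the stated basis and equate coefficients in (W − 2·I) g = f
solving from the highest basis element down gives g = -(5/4)x^2 + (5/4)x + 11/8
check: W g = -(5/2)x - 5/4
so W g − 2·g = (5/2)x^2 - 5x - 4 = f ✓

the image equals g(x) = -(5/4)x^2 + (5/4)x + 11/8


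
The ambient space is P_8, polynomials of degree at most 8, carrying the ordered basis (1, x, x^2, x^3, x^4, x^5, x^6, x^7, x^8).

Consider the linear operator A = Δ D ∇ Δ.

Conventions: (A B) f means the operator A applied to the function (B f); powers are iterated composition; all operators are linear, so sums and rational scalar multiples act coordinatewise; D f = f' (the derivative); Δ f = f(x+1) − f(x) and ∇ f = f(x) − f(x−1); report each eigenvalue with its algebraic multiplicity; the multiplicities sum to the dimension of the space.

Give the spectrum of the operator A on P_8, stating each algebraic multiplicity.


λ = 0 (multiplicity 9)

image of 1: 0
image of x: 0
image of x^2: 0
image of x^3: 0
image of x^4: 24
image of x^5: 120x + 60
image of x^6: 360x^2 + 360x + 180
image of x^7: 840x^3 + 1260x^2 + 1260x + 420
image of x^8: 1680x^4 + 3360x^3 + 5040x^2 + 3360x + 1008
the matrix is upper triangular; its diagonal is (0, 0, 0, 0, 0, 0, 0, 0, 0)
for a triangular matrix the eigenvalues are the diagonal entries, with algebraic multiplicity their repetition count


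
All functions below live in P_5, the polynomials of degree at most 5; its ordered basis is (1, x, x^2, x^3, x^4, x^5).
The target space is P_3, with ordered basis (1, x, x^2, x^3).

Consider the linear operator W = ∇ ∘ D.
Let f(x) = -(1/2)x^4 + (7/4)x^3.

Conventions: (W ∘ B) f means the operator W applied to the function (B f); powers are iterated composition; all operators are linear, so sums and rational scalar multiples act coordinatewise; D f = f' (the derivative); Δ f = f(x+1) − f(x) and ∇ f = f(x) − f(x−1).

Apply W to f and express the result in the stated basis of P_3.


D f = -2x^3 + (21/4)x^2
∇ D f = -6x^2 + (33/2)x - 29/4

the result is g(x) = -6x^2 + (33/2)x - 29/4


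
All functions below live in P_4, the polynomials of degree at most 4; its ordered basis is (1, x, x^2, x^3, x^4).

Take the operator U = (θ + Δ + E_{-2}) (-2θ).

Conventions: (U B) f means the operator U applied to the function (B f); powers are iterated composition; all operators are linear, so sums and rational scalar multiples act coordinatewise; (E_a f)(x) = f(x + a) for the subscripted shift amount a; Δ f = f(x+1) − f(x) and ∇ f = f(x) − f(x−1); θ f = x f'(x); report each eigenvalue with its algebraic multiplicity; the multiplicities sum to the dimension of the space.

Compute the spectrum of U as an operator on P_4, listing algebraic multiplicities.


image of 1: 0
image of x: -4x + 2
image of x^2: -12x^2 + 8x - 20
image of x^3: -24x^3 + 18x^2 - 90x + 42
image of x^4: -40x^4 + 32x^3 - 240x^2 + 224x - 136
the matrix is upper triangular; its diagonal is (0, -4, -12, -24, -40)
for a triangular matrix the eigenvalues are the diagonal entries, with algebraic multiplicity their repetition count

λ = -40 (multiplicity 1), λ = -24 (multiplicity 1), λ = -12 (multiplicity 1), λ = -4 (multiplicity 1), λ = 0 (multiplicity 1)


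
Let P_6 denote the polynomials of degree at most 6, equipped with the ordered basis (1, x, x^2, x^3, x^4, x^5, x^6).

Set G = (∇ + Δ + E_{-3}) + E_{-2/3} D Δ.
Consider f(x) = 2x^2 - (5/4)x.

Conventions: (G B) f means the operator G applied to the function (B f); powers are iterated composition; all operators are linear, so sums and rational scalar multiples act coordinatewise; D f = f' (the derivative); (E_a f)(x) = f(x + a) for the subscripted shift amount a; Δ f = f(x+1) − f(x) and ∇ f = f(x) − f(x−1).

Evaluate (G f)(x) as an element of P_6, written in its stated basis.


∇ f = 4x - 13/4
Δ f = 4x + 3/4
E_{-3} f = 2x^2 - (53/4)x + 87/4
(∇ + Δ + E_{-3}) f = 2x^2 - (21/4)x + 77/4
Δ f = 4x + 3/4
D Δ f = 4
E_{-2/3} D Δ f = 4
((∇ + Δ + E_{-3}) + E_{-2/3} D Δ) f = 2x^2 - (21/4)x + 93/4

the image equals g(x) = 2x^2 - (21/4)x + 93/4


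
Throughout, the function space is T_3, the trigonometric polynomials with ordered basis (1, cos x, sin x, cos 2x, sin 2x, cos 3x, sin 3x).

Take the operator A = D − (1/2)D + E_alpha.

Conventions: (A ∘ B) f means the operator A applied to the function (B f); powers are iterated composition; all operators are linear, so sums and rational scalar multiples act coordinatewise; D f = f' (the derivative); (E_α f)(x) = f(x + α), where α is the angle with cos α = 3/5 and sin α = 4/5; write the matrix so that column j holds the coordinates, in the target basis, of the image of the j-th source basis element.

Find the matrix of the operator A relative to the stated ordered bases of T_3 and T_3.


the matrix is [[1, 0, 0, 0, 0, 0, 0]; [0, 3/5, 13/10, 0, 0, 0, 0]; [0, -13/10, 3/5, 0, 0, 0, 0]; [0, 0, 0, -7/25, 49/25, 0, 0]; [0, 0, 0, -49/25, -7/25, 0, 0]; [0, 0, 0, 0, 0, -117/125, 463/250]; [0, 0, 0, 0, 0, -463/250, -117/125]] (rows listed top to bottom)

image of 1: 1
image of cos x: (3/5)cos x - (13/10)sin x
image of sin x: (13/10)cos x + (3/5)sin x
image of cos 2x: -(7/25)cos 2x - (49/25)sin 2x
image of sin 2x: (49/25)cos 2x - (7/25)sin 2x
image of cos 3x: -(117/125)cos 3x - (463/250)sin 3x
image of sin 3x: (463/250)cos 3x - (117/125)sin 3x
each image's coordinates form column j of the matrix


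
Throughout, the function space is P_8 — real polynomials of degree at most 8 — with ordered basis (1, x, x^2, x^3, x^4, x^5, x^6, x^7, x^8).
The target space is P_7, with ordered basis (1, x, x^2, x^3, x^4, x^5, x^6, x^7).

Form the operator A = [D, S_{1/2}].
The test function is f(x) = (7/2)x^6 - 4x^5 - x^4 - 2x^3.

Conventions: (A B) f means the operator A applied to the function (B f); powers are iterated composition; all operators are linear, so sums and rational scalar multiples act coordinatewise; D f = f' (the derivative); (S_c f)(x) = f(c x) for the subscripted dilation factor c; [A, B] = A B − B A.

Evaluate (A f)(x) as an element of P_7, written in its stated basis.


g(x) = -(21/64)x^5 + (5/8)x^4 + (1/4)x^3 + (3/4)x^2

S_{1/2} f = (7/128)x^6 - (1/8)x^5 - (1/16)x^4 - (1/4)x^3
D S_{1/2} f = (21/64)x^5 - (5/8)x^4 - (1/4)x^3 - (3/4)x^2
D f = 21x^5 - 20x^4 - 4x^3 - 6x^2
S_{1/2} D f = (21/32)x^5 - (5/4)x^4 - (1/2)x^3 - (3/2)x^2
[D, S_{1/2}] f = -(21/64)x^5 + (5/8)x^4 + (1/4)x^3 + (3/4)x^2


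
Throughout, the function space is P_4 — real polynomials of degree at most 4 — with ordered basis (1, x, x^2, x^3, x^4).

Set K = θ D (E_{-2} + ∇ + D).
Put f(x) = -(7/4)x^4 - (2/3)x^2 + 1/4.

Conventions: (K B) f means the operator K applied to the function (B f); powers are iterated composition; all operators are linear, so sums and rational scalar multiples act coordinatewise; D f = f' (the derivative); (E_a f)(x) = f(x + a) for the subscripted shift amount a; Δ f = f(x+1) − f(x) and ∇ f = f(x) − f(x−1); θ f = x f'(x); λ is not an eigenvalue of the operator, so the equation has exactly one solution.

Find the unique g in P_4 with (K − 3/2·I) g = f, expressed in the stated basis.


write g with unknown coordinates in the stated basis and equate coefficients in (K − 3/2·I) g = f
solving from the highest basis element down gives g = (7/6)x^4 + (28/3)x^3 + (340/9)x^2 + (2116/27)x - 1/6
check: K g = 14x^3 + 56x^2 + (1058/9)x
so K g − 3/2·g = -(7/4)x^4 - (2/3)x^2 + 1/4 = f ✓

the image equals g(x) = (7/6)x^4 + (28/3)x^3 + (340/9)x^2 + (2116/27)x - 1/6


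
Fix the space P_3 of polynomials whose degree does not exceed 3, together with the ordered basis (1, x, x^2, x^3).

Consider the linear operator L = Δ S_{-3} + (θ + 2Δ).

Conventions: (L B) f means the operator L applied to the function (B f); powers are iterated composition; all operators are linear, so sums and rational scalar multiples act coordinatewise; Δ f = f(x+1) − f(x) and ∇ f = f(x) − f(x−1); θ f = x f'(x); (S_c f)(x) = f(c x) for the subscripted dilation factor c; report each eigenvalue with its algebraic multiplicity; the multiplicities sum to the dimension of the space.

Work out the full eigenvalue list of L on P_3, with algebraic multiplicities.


λ = 0 (multiplicity 1), λ = 1 (multiplicity 1), λ = 2 (multiplicity 1), λ = 3 (multiplicity 1)

image of 1: 0
image of x: x - 1
image of x^2: 2x^2 + 22x + 11
image of x^3: 3x^3 - 75x^2 - 75x - 25
the matrix is upper triangular; its diagonal is (0, 1, 2, 3)
for a triangular matrix the eigenvalues are the diagonal entries, with algebraic multiplicity their repetition count


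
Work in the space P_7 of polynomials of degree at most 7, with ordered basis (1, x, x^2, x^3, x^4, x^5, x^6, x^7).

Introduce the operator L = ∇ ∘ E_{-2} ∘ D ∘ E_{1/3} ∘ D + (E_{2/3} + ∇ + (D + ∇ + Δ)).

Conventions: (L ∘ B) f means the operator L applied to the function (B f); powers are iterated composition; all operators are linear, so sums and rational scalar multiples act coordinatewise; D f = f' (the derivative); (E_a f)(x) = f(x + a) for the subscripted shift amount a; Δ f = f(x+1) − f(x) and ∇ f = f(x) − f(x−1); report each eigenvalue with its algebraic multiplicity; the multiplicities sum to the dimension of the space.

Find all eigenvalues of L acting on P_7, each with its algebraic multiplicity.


image of 1: 1
image of x: x + 14/3
image of x^2: x^2 + (28/3)x - 5/9
image of x^3: x^3 + 14x^2 - (5/3)x + 251/27
image of x^4: x^4 + (56/3)x^3 - (10/3)x^2 + (1004/27)x - 4277/81
image of x^5: x^5 + (70/3)x^4 - (50/9)x^3 + (2510/27)x^2 - (21385/81)x + 70421/243
image of x^6: x^6 + 28x^5 - (25/3)x^4 + (5020/27)x^3 - (21385/27)x^2 + (140842/81)x - 937835/729
image of x^7: x^7 + (98/3)x^6 - (35/3)x^5 + (8785/27)x^4 - (149695/81)x^3 + (492947/81)x^2 - (6564845/729)x + 11211743/2187
the matrix is upper triangular; its diagonal is (1, 1, 1, 1, 1, 1, 1, 1)
for a triangular matrix the eigenvalues are the diagonal entries, with algebraic multiplicity their repetition count

λ = 1 (multiplicity 8)


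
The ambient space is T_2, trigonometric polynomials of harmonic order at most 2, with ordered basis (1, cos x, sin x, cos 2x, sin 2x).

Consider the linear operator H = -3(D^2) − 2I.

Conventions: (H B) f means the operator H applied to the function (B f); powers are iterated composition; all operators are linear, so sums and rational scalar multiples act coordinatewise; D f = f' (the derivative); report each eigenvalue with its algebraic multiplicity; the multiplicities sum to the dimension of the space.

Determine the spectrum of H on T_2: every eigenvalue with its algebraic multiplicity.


image of 1: -2
image of cos x: cos x
image of sin x: sin x
image of cos 2x: 10cos 2x
image of sin 2x: 10sin 2x
the matrix is diagonal; its diagonal is (-2, 1, 1, 10, 10)
for a triangular matrix the eigenvalues are the diagonal entries, with algebraic multiplicity their repetition count

λ = -2 (multiplicity 1), λ = 1 (multiplicity 2), λ = 10 (multiplicity 2)


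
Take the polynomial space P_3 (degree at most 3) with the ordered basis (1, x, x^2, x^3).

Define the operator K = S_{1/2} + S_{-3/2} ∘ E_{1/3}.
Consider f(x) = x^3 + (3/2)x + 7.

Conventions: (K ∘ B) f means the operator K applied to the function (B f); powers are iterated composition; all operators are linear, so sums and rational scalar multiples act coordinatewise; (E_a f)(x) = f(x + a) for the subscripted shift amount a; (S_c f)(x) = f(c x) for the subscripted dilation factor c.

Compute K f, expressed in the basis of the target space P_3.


the image equals g(x) = -(13/4)x^3 + (9/4)x^2 - 2x + 785/54

S_{1/2} f = (1/8)x^3 + (3/4)x + 7
E_{1/3} f = x^3 + x^2 + (11/6)x + 407/54
S_{-3/2} E_{1/3} f = -(27/8)x^3 + (9/4)x^2 - (11/4)x + 407/54
(S_{1/2} + S_{-3/2} ∘ E_{1/3}) f = -(13/4)x^3 + (9/4)x^2 - 2x + 785/54


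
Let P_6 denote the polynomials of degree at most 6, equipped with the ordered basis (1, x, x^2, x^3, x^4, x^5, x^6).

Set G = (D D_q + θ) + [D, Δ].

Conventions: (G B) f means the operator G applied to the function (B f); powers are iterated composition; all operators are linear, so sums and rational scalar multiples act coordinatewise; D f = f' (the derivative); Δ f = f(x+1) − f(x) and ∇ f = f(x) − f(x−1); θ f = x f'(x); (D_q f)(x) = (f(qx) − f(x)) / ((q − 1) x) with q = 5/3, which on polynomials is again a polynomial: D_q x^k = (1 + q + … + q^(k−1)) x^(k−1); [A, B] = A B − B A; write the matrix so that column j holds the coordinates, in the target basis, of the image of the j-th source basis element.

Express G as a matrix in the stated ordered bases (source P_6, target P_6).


the matrix is [[0, 0, 8/3, 0, 0, 0, 0]; [0, 1, 0, 98/9, 0, 0, 0]; [0, 0, 2, 0, 272/9, 0, 0]; [0, 0, 0, 3, 0, 5764/81, 0]; [0, 0, 0, 0, 4, 0, 37240/243]; [0, 0, 0, 0, 0, 5, 0]; [0, 0, 0, 0, 0, 0, 6]] (rows listed top to bottom)

image of 1: 0
image of x: x
image of x^2: 2x^2 + 8/3
image of x^3: 3x^3 + (98/9)x
image of x^4: 4x^4 + (272/9)x^2
image of x^5: 5x^5 + (5764/81)x^3
image of x^6: 6x^6 + (37240/243)x^4
each image's coordinates form column j of the matrix


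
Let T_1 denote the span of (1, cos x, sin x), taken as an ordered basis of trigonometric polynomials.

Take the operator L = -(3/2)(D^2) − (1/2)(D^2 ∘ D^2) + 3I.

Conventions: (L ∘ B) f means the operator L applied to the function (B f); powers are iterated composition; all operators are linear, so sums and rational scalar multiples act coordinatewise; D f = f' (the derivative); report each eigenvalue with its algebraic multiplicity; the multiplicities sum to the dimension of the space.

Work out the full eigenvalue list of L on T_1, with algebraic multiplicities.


image of 1: 3
image of cos x: 4cos x
image of sin x: 4sin x
the matrix is diagonal; its diagonal is (3, 4, 4)
for a triangular matrix the eigenvalues are the diagonal entries, with algebraic multiplicity their repetition count

λ = 3 (multiplicity 1), λ = 4 (multiplicity 2)


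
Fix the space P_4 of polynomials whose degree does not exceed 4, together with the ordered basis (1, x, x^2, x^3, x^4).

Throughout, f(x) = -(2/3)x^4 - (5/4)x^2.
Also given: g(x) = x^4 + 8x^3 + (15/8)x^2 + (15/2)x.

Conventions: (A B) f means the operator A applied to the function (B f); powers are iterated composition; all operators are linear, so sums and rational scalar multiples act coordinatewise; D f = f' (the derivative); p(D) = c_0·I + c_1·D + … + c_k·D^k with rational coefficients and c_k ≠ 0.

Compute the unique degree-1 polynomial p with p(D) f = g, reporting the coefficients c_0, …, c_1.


D^0 f = -(2/3)x^4 - (5/4)x^2
D^1 f = -(8/3)x^3 - (5/2)x
matching coefficients of g against c_0 f + c_1 Df + … from the top degree down determines the c_i
solution: c_0 = -3/2, c_1 = -3

p(D) = -(3/2)·I − 3·D, i.e. c_0 = -3/2, c_1 = -3


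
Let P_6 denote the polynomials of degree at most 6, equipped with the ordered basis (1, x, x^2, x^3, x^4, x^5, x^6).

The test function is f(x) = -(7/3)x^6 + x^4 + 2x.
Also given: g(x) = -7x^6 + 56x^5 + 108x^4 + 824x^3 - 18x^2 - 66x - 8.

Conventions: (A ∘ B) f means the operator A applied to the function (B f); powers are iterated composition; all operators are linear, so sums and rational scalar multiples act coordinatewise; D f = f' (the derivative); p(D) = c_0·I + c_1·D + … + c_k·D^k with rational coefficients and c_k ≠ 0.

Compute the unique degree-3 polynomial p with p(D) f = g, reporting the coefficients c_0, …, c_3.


D^0 f = -(7/3)x^6 + x^4 + 2x
D^1 f = -14x^5 + 4x^3 + 2
D^2 f = -70x^4 + 12x^2
D^3 f = -280x^3 + 24x
matching coefficients of g against c_0 f + c_1 Df + … from the top degree down determines the c_i
solution: c_0 = 3, c_1 = -4, c_2 = -3/2, c_3 = -3

c_0 = 3, c_1 = -4, c_2 = -3/2, c_3 = -3


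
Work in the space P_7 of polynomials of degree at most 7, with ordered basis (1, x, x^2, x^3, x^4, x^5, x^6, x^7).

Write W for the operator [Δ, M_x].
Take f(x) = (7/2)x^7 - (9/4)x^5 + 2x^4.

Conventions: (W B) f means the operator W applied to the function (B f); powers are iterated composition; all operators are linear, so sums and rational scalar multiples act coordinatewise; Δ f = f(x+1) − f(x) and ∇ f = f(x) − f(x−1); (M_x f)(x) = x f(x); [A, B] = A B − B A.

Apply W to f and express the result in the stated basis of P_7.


M_x f = (7/2)x^8 - (9/4)x^6 + 2x^5
Δ M_x f = 28x^7 + 98x^6 + (365/2)x^5 + (885/4)x^4 + 171x^3 + (337/4)x^2 + (49/2)x + 13/4
Δ f = (49/2)x^6 + (147/2)x^5 + (445/4)x^4 + 108x^3 + 63x^2 + (85/4)x + 13/4
M_x Δ f = (49/2)x^7 + (147/2)x^6 + (445/4)x^5 + 108x^4 + 63x^3 + (85/4)x^2 + (13/4)x
[Δ, M_x] f = (7/2)x^7 + (49/2)x^6 + (285/4)x^5 + (453/4)x^4 + 108x^3 + 63x^2 + (85/4)x + 13/4

g(x) = (7/2)x^7 + (49/2)x^6 + (285/4)x^5 + (453/4)x^4 + 108x^3 + 63x^2 + (85/4)x + 13/4


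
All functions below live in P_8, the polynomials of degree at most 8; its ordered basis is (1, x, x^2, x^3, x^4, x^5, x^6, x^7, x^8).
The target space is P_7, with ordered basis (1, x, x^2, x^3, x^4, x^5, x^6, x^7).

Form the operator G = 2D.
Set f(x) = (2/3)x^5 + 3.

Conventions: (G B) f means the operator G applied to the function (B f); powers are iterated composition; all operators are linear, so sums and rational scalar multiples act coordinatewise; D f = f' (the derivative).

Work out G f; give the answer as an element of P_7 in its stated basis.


D f = (10/3)x^4
(2D) f = (20/3)x^4

the image equals g(x) = (20/3)x^4


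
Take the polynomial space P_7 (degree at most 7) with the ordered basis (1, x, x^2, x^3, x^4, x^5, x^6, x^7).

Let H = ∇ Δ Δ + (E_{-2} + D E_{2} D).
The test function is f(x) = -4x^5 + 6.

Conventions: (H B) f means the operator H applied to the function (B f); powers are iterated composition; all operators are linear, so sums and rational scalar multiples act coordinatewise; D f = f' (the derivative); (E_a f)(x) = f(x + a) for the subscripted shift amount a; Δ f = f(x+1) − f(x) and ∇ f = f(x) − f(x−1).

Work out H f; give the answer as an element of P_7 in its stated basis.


g(x) = -4x^5 + 40x^4 - 240x^3 - 400x^2 - 1520x - 626

Δ f = -20x^4 - 40x^3 - 40x^2 - 20x - 4
Δ Δ f = -80x^3 - 240x^2 - 280x - 120
∇ Δ Δ f = -240x^2 - 240x - 120
E_{-2} f = -4x^5 + 40x^4 - 160x^3 + 320x^2 - 320x + 134
D f = -20x^4
E_{2} D f = -20x^4 - 160x^3 - 480x^2 - 640x - 320
D E_{2} D f = -80x^3 - 480x^2 - 960x - 640
(E_{-2} + D E_{2} D) f = -4x^5 + 40x^4 - 240x^3 - 160x^2 - 1280x - 506
(∇ Δ Δ + (E_{-2} + D E_{2} D)) f = -4x^5 + 40x^4 - 240x^3 - 400x^2 - 1520x - 626


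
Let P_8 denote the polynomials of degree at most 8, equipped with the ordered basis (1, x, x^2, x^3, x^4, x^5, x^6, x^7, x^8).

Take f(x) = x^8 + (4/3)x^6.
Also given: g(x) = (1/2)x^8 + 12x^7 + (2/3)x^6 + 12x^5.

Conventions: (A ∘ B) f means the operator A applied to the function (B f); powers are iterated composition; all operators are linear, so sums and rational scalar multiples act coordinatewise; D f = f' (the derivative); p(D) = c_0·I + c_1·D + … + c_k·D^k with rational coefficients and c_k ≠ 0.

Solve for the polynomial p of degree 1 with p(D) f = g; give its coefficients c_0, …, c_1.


D^0 f = x^8 + (4/3)x^6
D^1 f = 8x^7 + 8x^5
matching coefficients of g against c_0 f + c_1 Df + … from the top degree down determines the c_i
solution: c_0 = 1/2, c_1 = 3/2

p(D) = (1/2)·I + (3/2)·D, i.e. c_0 = 1/2, c_1 = 3/2


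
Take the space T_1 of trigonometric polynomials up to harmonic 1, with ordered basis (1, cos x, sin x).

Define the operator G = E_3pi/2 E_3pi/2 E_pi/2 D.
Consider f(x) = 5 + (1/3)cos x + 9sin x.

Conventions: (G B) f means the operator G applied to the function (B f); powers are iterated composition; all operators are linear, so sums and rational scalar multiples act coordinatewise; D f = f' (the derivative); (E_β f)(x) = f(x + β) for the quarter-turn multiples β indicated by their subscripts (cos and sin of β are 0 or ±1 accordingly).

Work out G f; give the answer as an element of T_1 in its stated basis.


g(x) = (1/3)cos x + 9sin x

D f = 9cos x - (1/3)sin x
E_pi/2 D f = -(1/3)cos x - 9sin x
E_3pi/2 E_pi/2 D f = 9cos x - (1/3)sin x
E_3pi/2 (E_3pi/2 E_pi/2 D) f = (1/3)cos x + 9sin x


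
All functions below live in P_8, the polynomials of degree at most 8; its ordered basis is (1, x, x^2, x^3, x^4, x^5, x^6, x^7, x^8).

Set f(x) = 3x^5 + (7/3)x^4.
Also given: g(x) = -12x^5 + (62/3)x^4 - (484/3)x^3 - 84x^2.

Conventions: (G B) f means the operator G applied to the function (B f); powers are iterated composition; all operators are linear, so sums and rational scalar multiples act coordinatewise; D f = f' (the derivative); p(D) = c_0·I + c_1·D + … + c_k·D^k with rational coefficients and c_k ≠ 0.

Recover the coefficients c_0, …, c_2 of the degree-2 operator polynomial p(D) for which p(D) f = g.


p(D) = -4·I + 2·D − 3·D^2, i.e. c_0 = -4, c_1 = 2, c_2 = -3

D^0 f = 3x^5 + (7/3)x^4
D^1 f = 15x^4 + (28/3)x^3
D^2 f = 60x^3 + 28x^2
matching coefficients of g against c_0 f + c_1 Df + … from the top degree down determines the c_i
solution: c_0 = -4, c_1 = 2, c_2 = -3


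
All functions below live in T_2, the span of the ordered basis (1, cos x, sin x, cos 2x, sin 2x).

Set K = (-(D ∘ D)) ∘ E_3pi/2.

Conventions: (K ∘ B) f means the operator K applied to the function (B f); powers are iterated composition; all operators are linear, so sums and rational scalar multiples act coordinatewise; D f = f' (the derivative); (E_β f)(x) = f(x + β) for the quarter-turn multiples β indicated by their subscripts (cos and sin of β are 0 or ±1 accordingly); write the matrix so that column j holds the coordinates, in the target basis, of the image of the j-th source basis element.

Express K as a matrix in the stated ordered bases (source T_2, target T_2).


image of 1: 0
image of cos x: sin x
image of sin x: -cos x
image of cos 2x: -4cos 2x
image of sin 2x: -4sin 2x
each image's coordinates form column j of the matrix

the matrix is [[0, 0, 0, 0, 0]; [0, 0, -1, 0, 0]; [0, 1, 0, 0, 0]; [0, 0, 0, -4, 0]; [0, 0, 0, 0, -4]] (rows listed top to bottom)


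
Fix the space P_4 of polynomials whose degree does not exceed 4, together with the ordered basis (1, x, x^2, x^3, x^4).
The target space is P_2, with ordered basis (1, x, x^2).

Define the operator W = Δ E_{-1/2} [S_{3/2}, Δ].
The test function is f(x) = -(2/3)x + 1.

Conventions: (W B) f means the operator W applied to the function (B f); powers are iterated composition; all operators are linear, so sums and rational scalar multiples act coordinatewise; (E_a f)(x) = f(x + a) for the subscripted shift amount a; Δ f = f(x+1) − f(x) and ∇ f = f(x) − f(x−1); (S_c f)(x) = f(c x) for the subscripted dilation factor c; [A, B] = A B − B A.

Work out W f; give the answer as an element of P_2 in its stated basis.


g(x) = 0

Δ f = -2/3
S_{3/2} Δ f = -2/3
S_{3/2} f = -x + 1
Δ S_{3/2} f = -1
[S_{3/2}, Δ] f = 1/3
E_{-1/2} [S_{3/2}, Δ] f = 1/3
Δ E_{-1/2} [S_{3/2}, Δ] f = 0


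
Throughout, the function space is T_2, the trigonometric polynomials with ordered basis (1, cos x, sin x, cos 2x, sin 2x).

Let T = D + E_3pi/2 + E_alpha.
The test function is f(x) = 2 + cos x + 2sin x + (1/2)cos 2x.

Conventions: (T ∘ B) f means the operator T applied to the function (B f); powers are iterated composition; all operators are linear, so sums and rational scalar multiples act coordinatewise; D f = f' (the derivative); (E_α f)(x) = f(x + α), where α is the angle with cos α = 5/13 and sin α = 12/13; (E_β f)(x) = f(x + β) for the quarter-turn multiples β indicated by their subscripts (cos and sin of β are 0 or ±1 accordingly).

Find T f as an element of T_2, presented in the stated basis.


D f = 2cos x - sin x - sin 2x
E_3pi/2 f = 2 - 2cos x + sin x - (1/2)cos 2x
E_alpha f = 2 + (29/13)cos x - (2/13)sin x - (119/338)cos 2x - (60/169)sin 2x
(D + E_3pi/2 + E_alpha) f = 4 + (29/13)cos x - (2/13)sin x - (144/169)cos 2x - (229/169)sin 2x

the result is g(x) = 4 + (29/13)cos x - (2/13)sin x - (144/169)cos 2x - (229/169)sin 2x


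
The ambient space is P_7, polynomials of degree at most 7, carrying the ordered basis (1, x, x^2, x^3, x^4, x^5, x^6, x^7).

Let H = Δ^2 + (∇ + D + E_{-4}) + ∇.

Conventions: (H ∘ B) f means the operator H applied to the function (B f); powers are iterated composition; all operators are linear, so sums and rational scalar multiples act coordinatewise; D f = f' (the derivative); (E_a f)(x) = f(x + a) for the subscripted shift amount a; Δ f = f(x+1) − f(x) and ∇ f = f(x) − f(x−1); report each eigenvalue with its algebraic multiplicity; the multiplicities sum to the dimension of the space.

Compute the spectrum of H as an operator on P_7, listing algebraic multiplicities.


image of 1: 1
image of x: x - 1
image of x^2: x^2 - 2x + 16
image of x^3: x^3 - 3x^2 + 48x - 56
image of x^4: x^4 - 4x^3 + 96x^2 - 224x + 268
image of x^5: x^5 - 5x^4 + 160x^3 - 560x^2 + 1340x - 992
image of x^6: x^6 - 6x^5 + 240x^4 - 1120x^3 + 4020x^2 - 5952x + 4156
image of x^7: x^7 - 7x^6 + 336x^5 - 1960x^4 + 9380x^3 - 20832x^2 + 29092x - 16256
the matrix is upper triangular; its diagonal is (1, 1, 1, 1, 1, 1, 1, 1)
for a triangular matrix the eigenvalues are the diagonal entries, with algebraic multiplicity their repetition count

λ = 1 (multiplicity 8)


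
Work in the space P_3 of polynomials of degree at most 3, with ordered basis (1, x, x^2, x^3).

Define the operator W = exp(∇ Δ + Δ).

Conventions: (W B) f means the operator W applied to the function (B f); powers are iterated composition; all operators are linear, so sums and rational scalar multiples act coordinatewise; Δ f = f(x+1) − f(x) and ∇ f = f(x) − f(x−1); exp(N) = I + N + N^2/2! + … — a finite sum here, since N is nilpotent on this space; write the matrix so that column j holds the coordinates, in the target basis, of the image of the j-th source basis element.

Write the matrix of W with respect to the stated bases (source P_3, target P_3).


image of 1: 1
image of x: x + 1
image of x^2: x^2 + 2x + 4
image of x^3: x^3 + 3x^2 + 12x + 11
each image's coordinates form column j of the matrix

the matrix is [[1, 1, 4, 11]; [0, 1, 2, 12]; [0, 0, 1, 3]; [0, 0, 0, 1]] (rows listed top to bottom)
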